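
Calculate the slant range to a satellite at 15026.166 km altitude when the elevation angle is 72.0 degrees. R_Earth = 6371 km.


h = 15026.166 km, el = 72.0 deg
d = -R_E*sin(el) + sqrt((R_E*sin(el))^2 + 2*R_E*h + h^2)
d = -6371.0000*sin(1.2566) + sqrt((6371.0000*0.9510565)^2 + 2*6371.0000*15026.166 + 15026.166^2)
d = 15247.2205 km

15247.2205 km


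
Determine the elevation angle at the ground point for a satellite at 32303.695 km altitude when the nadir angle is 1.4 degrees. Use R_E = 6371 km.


r = R_E + alt = 38674.6950 km
Law of sines in the satellite / Earth-center / ground-point triangle:
  sin(nadir)/R_E = sin(90 + el)/r  =>  cos(el) = (r/R_E)*sin(nadir)
cos(el) = (38674.6950 / 6371.0000) * sin(1.4 deg) = 0.1483138
el = arccos(0.1483138) = 81.4708 deg
(Earth-central angle = 90 - nadir - el = 7.1292 deg)

81.4708 degrees


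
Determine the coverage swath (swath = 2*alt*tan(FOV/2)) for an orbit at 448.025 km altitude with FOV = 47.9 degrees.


FOV = 47.9 deg = 0.8360127 rad
swath = 2 * alt * tan(FOV/2) = 2 * 448.025 * tan(0.4180064)
swath = 2 * 448.025 * 0.4441834
swath = 398.0106 km

398.0106 km


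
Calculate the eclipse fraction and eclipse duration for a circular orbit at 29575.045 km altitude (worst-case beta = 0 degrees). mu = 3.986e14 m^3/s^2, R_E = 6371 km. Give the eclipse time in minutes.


r = 35946.0450 km
T = 1130.4117 min
Eclipse fraction = arcsin(R_E/r)/pi = arcsin(6371.0000/35946.0450)/pi
= arcsin(0.1772379)/pi = 0.05671619
Eclipse duration = 0.05671619 * 1130.4117 = 64.1126 min

64.1126 minutes


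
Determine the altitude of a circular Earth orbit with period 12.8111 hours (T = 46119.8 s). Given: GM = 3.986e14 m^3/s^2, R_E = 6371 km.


T = 46119.8 s
r = (mu*T^2/(4*pi^2))^(1/3) = (3.986e14 * 46119.8^2 / (4*pi^2))^(1/3)
r = 2.7796117e+07 m = 27796.1169 km
alt = r - R_E = 27796.1169 - 6371 = 21425.1169 km

21425.1169 km


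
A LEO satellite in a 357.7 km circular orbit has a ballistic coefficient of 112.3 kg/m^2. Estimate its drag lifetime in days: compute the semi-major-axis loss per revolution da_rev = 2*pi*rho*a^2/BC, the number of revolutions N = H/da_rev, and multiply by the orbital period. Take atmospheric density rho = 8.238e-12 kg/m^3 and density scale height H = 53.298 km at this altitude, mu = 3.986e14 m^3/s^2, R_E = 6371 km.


a = R_E + alt = 6728.7000 km = 6.7287e+06 m
da_rev = 2*pi*rho*a^2/BC = 2*pi*8.238e-12*(6.7287e+06)^2/112.3 = 20.868164 m per revolution
N = H/da_rev = 53298.0000 m / 20.868164 m = 2554.0340 revolutions
P = 2*pi*sqrt(a^3/mu) = 5492.9794 s
lifetime = N*P = 2554.0340 * 5492.9794 = 1.4029256e+07 s = 162.3757 days

162.3757 days


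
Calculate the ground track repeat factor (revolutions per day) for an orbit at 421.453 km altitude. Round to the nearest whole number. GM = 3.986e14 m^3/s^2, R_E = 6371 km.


r = 6.792453e+06 m
T = 2*pi*sqrt(r^3/mu) = 5571.2312 s = 92.8539 min
revs/day = 1440 / 92.8539 = 15.5082
Rounded: 16 revolutions per day

16 revolutions per day


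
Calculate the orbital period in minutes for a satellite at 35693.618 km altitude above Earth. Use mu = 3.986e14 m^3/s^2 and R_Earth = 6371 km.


r = 42064.6180 km = 4.2064618e+07 m
T = 2*pi*sqrt(r^3/mu) = 2*pi*sqrt(7.4430485e+22 / 3.986e14)
T = 85859.1620 s = 1430.9860 min

1430.9860 minutes


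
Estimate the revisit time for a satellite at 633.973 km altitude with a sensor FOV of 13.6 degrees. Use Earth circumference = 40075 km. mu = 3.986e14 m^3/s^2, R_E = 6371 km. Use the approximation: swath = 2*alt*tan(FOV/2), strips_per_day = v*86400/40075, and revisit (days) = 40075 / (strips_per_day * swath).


swath = 2*633.973*tan(0.1186824) = 151.1934 km
v = sqrt(mu/r) = 7543.3701 m/s = 7.5434 km/s
strips/day = v*86400/40075 = 7.5434*86400/40075 = 16.2632
coverage/day = strips * swath = 16.2632 * 151.1934 = 2458.8865 km
revisit = 40075 / 2458.8865 = 16.2980 days

16.2980 days


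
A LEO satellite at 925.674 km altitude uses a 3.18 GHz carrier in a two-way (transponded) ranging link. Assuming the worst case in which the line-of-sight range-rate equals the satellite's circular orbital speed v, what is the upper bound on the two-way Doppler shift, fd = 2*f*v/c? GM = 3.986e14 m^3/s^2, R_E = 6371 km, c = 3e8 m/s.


r = 7.296674e+06 m
v = sqrt(mu/r) = 7391.0506 m/s (worst-case radial velocity)
f = 3.18 GHz = 3.18e+09 Hz
fd = 2*f*v/c = 2*3.18e+09*7391.0506/3.0e+08
fd = 156690.2727 Hz

156690.2727 Hz


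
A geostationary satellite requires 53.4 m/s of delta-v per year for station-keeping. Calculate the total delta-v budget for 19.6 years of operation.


dV = rate * years = 53.4 * 19.6
dV = 1046.6400 m/s

1046.6400 m/s


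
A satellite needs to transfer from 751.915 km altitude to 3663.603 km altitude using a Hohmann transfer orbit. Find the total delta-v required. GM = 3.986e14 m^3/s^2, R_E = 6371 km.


r1 = 7122.9150 km = 7.122915e+06 m
r2 = 10034.6030 km = 1.0034603e+07 m
dv1 = sqrt(mu/r1)*(sqrt(2*r2/(r1+r2)) - 1) = 609.8848 m/s
dv2 = sqrt(mu/r2)*(1 - sqrt(2*r1/(r1+r2))) = 559.6305 m/s
total dv = |dv1| + |dv2| = 609.8848 + 559.6305 = 1169.5153 m/s = 1.1695 km/s

1.1695 km/s


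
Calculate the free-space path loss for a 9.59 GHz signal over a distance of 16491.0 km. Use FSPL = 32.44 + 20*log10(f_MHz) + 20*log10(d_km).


f = 9.59 GHz = 9590.0000 MHz
d = 16491.0 km
FSPL = 32.44 + 20*log10(9590.0000) + 20*log10(16491.0)
FSPL = 32.44 + 79.6364 + 84.3449
FSPL = 196.4213 dB

196.4213 dB


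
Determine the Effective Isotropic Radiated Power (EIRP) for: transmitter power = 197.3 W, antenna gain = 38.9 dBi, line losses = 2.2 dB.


Pt = 197.3 W = 22.9513 dBW
EIRP = Pt_dBW + Gt - losses = 22.9513 + 38.9 - 2.2 = 59.6513 dBW

59.6513 dBW


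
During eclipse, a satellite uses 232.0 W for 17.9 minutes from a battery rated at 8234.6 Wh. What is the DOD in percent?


E_used = P * t / 60 = 232.0 * 17.9 / 60 = 69.2133 Wh
DOD = E_used / E_total * 100 = 69.2133 / 8234.6 * 100
DOD = 0.8405185 %

0.8405 %


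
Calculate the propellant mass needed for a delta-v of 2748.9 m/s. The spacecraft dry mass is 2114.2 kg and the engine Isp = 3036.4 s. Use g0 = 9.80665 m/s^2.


ve = Isp * g0 = 3036.4 * 9.80665 = 29776.912060 m/s
mass ratio = exp(dv/ve) = exp(2748.9/29776.912060) = 1.09671187
m_prop = m_dry * (mr - 1) = 2114.2 * (1.09671187 - 1)
m_prop = 204.4682 kg

204.4682 kg


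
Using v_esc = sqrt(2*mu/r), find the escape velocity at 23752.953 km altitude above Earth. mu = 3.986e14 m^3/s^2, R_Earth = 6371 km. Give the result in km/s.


r = 6371.0 + 23752.953 = 30123.9530 km = 3.0123953e+07 m
v_esc = sqrt(2*mu/r) = sqrt(2*3.986e14 / 3.0123953e+07)
v_esc = 5144.3163 m/s = 5.1443 km/s

5.1443 km/s


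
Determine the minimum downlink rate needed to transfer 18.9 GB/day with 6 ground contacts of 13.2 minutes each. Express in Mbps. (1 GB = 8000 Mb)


total contact time = 6 * 13.2 * 60 = 4752.0000 s
data = 18.9 GB = 151200.0000 Mb
rate = 151200.0000 / 4752.0000 = 31.8182 Mbps

31.8182 Mbps


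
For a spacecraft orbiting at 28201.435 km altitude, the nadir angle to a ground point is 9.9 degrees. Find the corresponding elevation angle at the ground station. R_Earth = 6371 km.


r = R_E + alt = 34572.4350 km
Law of sines in the satellite / Earth-center / ground-point triangle:
  sin(nadir)/R_E = sin(90 + el)/r  =>  cos(el) = (r/R_E)*sin(nadir)
cos(el) = (34572.4350 / 6371.0000) * sin(9.9 deg) = 0.9329788
el = arccos(0.9329788) = 21.0960 deg
(Earth-central angle = 90 - nadir - el = 59.0040 deg)

21.0960 degrees


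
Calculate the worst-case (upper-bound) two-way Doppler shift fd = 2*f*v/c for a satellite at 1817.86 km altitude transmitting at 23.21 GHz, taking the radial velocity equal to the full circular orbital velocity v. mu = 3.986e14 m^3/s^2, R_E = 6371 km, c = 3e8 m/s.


r = 8.18886e+06 m
v = sqrt(mu/r) = 6976.8105 m/s (worst-case radial velocity)
f = 23.21 GHz = 2.321e+10 Hz
fd = 2*f*v/c = 2*2.321e+10*6976.8105/3.0e+08
fd = 1.0795451e+06 Hz

1.0795e+06 Hz


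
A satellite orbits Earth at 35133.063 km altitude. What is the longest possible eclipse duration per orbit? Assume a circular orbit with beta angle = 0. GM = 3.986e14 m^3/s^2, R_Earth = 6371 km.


r = 41504.0630 km
T = 1402.4775 min
Eclipse fraction = arcsin(R_E/r)/pi = arcsin(6371.0000/41504.0630)/pi
= arcsin(0.153503)/pi = 0.04905549
Eclipse duration = 0.04905549 * 1402.4775 = 68.7992 min

68.7992 minutes


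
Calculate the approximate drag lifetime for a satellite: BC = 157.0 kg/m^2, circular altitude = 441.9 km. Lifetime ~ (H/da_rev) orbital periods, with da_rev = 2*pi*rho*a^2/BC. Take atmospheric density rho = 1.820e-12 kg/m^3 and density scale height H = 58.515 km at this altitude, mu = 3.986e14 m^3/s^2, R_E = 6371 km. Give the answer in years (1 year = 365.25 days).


a = R_E + alt = 6812.9000 km = 6.8129e+06 m
da_rev = 2*pi*rho*a^2/BC = 2*pi*1.820e-12*(6.8129e+06)^2/157.0 = 3.380770 m per revolution
N = H/da_rev = 58515.0000 m / 3.380770 m = 17308.1869 revolutions
P = 2*pi*sqrt(a^3/mu) = 5596.4064 s
lifetime = N*P = 17308.1869 * 5596.4064 = 9.6863648e+07 s = 1121.1070 days
years = 1121.1070 / 365.25 = 3.0694 years

3.0694 years


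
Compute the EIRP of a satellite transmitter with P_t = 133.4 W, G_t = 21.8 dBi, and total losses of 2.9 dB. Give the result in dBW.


Pt = 133.4 W = 21.2516 dBW
EIRP = Pt_dBW + Gt - losses = 21.2516 + 21.8 - 2.9 = 40.1516 dBW

40.1516 dBW


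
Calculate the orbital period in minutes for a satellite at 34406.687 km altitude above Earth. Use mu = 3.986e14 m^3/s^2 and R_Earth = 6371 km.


r = 40777.6870 km = 4.0777687e+07 m
T = 2*pi*sqrt(r^3/mu) = 2*pi*sqrt(6.7805944e+22 / 3.986e14)
T = 81949.2726 s = 1365.8212 min

1365.8212 minutes


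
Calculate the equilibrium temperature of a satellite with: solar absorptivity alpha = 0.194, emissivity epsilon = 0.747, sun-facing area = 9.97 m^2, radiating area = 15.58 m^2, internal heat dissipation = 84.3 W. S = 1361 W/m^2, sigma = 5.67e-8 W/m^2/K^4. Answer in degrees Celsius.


Numerator = alpha*S*A_sun + Q_int = 0.194*1361*9.97 + 84.3 = 2716.7190 W
Denominator = eps*sigma*A_rad = 0.747*5.67e-8*15.58 = 6.5988934e-07 W/K^4
T^4 = 4.1169311e+09 K^4
T = 253.3048 K = -19.8452 C

-19.8452 degrees Celsius


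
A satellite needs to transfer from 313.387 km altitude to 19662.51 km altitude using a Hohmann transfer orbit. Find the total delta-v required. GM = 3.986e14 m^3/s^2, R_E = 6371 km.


r1 = 6684.3870 km = 6.684387e+06 m
r2 = 26033.5100 km = 2.603351e+07 m
dv1 = sqrt(mu/r1)*(sqrt(2*r2/(r1+r2)) - 1) = 2019.3722 m/s
dv2 = sqrt(mu/r2)*(1 - sqrt(2*r1/(r1+r2))) = 1411.6917 m/s
total dv = |dv1| + |dv2| = 2019.3722 + 1411.6917 = 3431.0640 m/s = 3.4311 km/s

3.4311 km/s


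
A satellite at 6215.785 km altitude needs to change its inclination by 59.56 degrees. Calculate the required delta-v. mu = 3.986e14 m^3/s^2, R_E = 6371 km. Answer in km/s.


r = 12586.7850 km = 1.2586785e+07 m
V = sqrt(mu/r) = 5627.4448 m/s
di = 59.56 deg = 1.0395 rad
dV = 2*V*sin(di/2) = 2*5627.4448*sin(0.5197591)
dV = 5589.9775 m/s = 5.5900 km/s

5.5900 km/s


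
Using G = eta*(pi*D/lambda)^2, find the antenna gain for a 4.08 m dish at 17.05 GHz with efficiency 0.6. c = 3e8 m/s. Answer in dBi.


lambda = c/f = 3e8 / 1.705e+10 = 0.01759531 m
G = eta*(pi*D/lambda)^2 = 0.6*(pi*4.08/0.01759531)^2
G = 318403.3139 (linear)
G = 10*log10(318403.3139) = 55.0298 dBi

55.0298 dBi


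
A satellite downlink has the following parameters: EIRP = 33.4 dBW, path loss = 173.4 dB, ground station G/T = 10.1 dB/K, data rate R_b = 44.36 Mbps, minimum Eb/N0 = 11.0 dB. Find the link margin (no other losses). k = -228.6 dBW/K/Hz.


C/N0 = EIRP - FSPL + G/T - k = 33.4 - 173.4 + 10.1 - (-228.6)
C/N0 = 98.7000 dB-Hz
R_b = 44.36 Mbps = 4.436e+07 bps -> 10*log10(R_b) = 76.4699 dB-Hz
Eb/N0 = C/N0 - 10*log10(R_b) = 98.7000 - 76.4699 = 22.2301 dB
Margin = Eb/N0 - Eb/N0_req = 22.2301 - 11.0 = 11.2301 dB (link closes)

11.2301 dB


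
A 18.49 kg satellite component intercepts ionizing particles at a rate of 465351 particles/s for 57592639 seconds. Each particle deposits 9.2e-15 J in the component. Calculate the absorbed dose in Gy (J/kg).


Total energy deposited = rate * time * E_per
  = 465351 * 57592639 * 9.2e-15 = 0.2465673 J
Dose = E_total / mass = 0.2465673 / 18.49
Dose = 0.01333517 Gy

0.0133 Gy


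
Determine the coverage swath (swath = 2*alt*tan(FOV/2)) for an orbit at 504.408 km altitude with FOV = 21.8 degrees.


FOV = 21.8 deg = 0.3804818 rad
swath = 2 * alt * tan(FOV/2) = 2 * 504.408 * tan(0.1902409)
swath = 2 * 504.408 * 0.1925696
swath = 194.2673 km

194.2673 km


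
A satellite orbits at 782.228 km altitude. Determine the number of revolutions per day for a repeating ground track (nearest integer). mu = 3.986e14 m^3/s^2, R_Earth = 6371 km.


r = 7.153228e+06 m
T = 2*pi*sqrt(r^3/mu) = 6020.9403 s = 100.3490 min
revs/day = 1440 / 100.3490 = 14.3499
Rounded: 14 revolutions per day

14 revolutions per day


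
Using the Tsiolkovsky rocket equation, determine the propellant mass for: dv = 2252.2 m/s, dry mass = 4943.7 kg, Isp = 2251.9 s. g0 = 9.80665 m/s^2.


ve = Isp * g0 = 2251.9 * 9.80665 = 22083.595135 m/s
mass ratio = exp(dv/ve) = exp(2252.2/22083.595135) = 1.10736709
m_prop = m_dry * (mr - 1) = 4943.7 * (1.10736709 - 1)
m_prop = 530.7907 kg

530.7907 kg


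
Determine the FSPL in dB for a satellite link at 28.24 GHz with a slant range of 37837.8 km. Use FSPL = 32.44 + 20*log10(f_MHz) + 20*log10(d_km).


f = 28.24 GHz = 28240.0000 MHz
d = 37837.8 km
FSPL = 32.44 + 20*log10(28240.0000) + 20*log10(37837.8)
FSPL = 32.44 + 89.0173 + 91.5585
FSPL = 213.0158 dB

213.0158 dB


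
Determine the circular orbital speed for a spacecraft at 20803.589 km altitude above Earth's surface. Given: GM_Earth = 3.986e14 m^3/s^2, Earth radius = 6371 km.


r = R_E + alt = 6371.0 + 20803.589 = 27174.5890 km = 2.7174589e+07 m
v = sqrt(mu/r) = sqrt(3.986e14 / 2.7174589e+07) = 3829.8975 m/s = 3.8299 km/s

3.8299 km/s


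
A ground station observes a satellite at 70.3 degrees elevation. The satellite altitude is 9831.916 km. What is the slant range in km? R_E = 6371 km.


h = 9831.916 km, el = 70.3 deg
d = -R_E*sin(el) + sqrt((R_E*sin(el))^2 + 2*R_E*h + h^2)
d = -6371.0000*sin(1.2270) + sqrt((6371.0000*0.9414705)^2 + 2*6371.0000*9831.916 + 9831.916^2)
d = 10061.8462 km

10061.8462 km


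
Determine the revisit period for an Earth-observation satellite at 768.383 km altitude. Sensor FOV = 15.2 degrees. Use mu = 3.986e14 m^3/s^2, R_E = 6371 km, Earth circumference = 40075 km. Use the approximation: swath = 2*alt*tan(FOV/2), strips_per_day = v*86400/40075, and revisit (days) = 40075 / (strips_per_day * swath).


swath = 2*768.383*tan(0.132645) = 205.0484 km
v = sqrt(mu/r) = 7472.0248 m/s = 7.4720 km/s
strips/day = v*86400/40075 = 7.4720*86400/40075 = 16.1094
coverage/day = strips * swath = 16.1094 * 205.0484 = 3303.1997 km
revisit = 40075 / 3303.1997 = 12.1322 days

12.1322 days


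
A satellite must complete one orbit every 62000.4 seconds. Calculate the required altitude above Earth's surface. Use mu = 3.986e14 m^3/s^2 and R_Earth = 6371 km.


T = 62000.4 s
r = (mu*T^2/(4*pi^2))^(1/3) = (3.986e14 * 62000.4^2 / (4*pi^2))^(1/3)
r = 3.3857549e+07 m = 33857.5488 km
alt = r - R_E = 33857.5488 - 6371 = 27486.5488 km

27486.5488 km


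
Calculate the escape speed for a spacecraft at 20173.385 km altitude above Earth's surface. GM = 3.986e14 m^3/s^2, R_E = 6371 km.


r = 6371.0 + 20173.385 = 26544.3850 km = 2.6544385e+07 m
v_esc = sqrt(2*mu/r) = sqrt(2*3.986e14 / 2.6544385e+07)
v_esc = 5480.2114 m/s = 5.4802 km/s

5.4802 km/s


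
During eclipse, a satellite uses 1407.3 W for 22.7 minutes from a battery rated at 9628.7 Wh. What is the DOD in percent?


E_used = P * t / 60 = 1407.3 * 22.7 / 60 = 532.4285 Wh
DOD = E_used / E_total * 100 = 532.4285 / 9628.7 * 100
DOD = 5.5296 %

5.5296 %


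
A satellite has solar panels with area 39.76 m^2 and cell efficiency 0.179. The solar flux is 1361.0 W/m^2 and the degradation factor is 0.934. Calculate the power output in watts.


P = area * eta * S * degradation
P = 39.76 * 0.179 * 1361.0 * 0.934
P = 9046.9962 W

9046.9962 W


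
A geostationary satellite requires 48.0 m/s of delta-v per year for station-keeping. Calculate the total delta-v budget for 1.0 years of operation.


dV = rate * years = 48.0 * 1.0
dV = 48.0000 m/s

48.0000 m/s


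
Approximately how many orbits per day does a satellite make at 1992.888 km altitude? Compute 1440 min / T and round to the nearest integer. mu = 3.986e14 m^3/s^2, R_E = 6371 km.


r = 8.363888e+06 m
T = 2*pi*sqrt(r^3/mu) = 7612.4339 s = 126.8739 min
revs/day = 1440 / 126.8739 = 11.3499
Rounded: 11 revolutions per day

11 revolutions per day


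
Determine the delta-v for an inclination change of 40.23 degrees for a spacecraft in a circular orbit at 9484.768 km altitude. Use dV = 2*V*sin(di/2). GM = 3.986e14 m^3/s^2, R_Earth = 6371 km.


r = 15855.7680 km = 1.5855768e+07 m
V = sqrt(mu/r) = 5013.8924 m/s
di = 40.23 deg = 0.702146 rad
dV = 2*V*sin(di/2) = 2*5013.8924*sin(0.351073)
dV = 3448.6107 m/s = 3.4486 km/s

3.4486 km/s


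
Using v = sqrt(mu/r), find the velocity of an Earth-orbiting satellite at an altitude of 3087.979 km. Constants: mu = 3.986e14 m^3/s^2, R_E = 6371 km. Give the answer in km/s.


r = R_E + alt = 6371.0 + 3087.979 = 9458.9790 km = 9.458979e+06 m
v = sqrt(mu/r) = sqrt(3.986e14 / 9.458979e+06) = 6491.5217 m/s = 6.4915 km/s

6.4915 km/s


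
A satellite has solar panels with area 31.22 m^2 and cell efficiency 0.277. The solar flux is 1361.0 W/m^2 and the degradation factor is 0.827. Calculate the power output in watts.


P = area * eta * S * degradation
P = 31.22 * 0.277 * 1361.0 * 0.827
P = 9733.6629 W

9733.6629 W


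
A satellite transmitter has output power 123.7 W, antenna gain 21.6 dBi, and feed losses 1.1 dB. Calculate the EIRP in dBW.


Pt = 123.7 W = 20.9237 dBW
EIRP = Pt_dBW + Gt - losses = 20.9237 + 21.6 - 1.1 = 41.4237 dBW

41.4237 dBW


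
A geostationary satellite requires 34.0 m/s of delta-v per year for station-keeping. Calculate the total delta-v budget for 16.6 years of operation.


dV = rate * years = 34.0 * 16.6
dV = 564.4000 m/s

564.4000 m/s


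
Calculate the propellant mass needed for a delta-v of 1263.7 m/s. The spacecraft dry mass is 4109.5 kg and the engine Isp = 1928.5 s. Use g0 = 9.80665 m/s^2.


ve = Isp * g0 = 1928.5 * 9.80665 = 18912.124525 m/s
mass ratio = exp(dv/ve) = exp(1263.7/18912.124525) = 1.06910256
m_prop = m_dry * (mr - 1) = 4109.5 * (1.06910256 - 1)
m_prop = 283.9770 kg

283.9770 kg


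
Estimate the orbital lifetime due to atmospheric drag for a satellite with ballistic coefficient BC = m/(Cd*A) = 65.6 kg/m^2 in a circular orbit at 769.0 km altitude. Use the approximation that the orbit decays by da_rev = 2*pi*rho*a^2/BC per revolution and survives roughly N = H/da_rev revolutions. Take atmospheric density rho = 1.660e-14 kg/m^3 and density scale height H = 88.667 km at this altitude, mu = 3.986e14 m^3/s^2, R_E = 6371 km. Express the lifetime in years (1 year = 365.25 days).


a = R_E + alt = 7140.0000 km = 7.14e+06 m
da_rev = 2*pi*rho*a^2/BC = 2*pi*1.660e-14*(7.14e+06)^2/65.6 = 0.0810551363 m per revolution
N = H/da_rev = 88667.0000 m / 0.0810551363 m = 1.0939097e+06 revolutions
P = 2*pi*sqrt(a^3/mu) = 6004.2468 s
lifetime = N*P = 1.0939097e+06 * 6004.2468 = 6.5681039e+09 s = 76019.7208 days
years = 76019.7208 / 365.25 = 208.1307 years

208.1307 years


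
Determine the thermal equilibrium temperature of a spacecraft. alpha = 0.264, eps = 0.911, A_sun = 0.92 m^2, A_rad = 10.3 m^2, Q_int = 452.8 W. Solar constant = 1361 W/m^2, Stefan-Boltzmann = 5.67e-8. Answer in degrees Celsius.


Numerator = alpha*S*A_sun + Q_int = 0.264*1361*0.92 + 452.8 = 783.3597 W
Denominator = eps*sigma*A_rad = 0.911*5.67e-8*10.3 = 5.3203311e-07 W/K^4
T^4 = 1.472389e+09 K^4
T = 195.8870 K = -77.2630 C

-77.2630 degrees Celsius


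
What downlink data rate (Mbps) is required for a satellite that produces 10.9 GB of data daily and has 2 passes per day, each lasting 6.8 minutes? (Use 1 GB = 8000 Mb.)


total contact time = 2 * 6.8 * 60 = 816.0000 s
data = 10.9 GB = 87200.0000 Mb
rate = 87200.0000 / 816.0000 = 106.8627 Mbps

106.8627 Mbps


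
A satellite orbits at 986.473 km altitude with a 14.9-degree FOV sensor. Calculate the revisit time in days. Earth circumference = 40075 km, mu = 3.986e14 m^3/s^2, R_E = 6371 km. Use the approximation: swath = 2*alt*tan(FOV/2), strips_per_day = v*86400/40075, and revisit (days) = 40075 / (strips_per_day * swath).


swath = 2*986.473*tan(0.130027) = 257.9919 km
v = sqrt(mu/r) = 7360.4490 m/s = 7.3604 km/s
strips/day = v*86400/40075 = 7.3604*86400/40075 = 15.8688
coverage/day = strips * swath = 15.8688 * 257.9919 = 4094.0261 km
revisit = 40075 / 4094.0261 = 9.7887 days

9.7887 days


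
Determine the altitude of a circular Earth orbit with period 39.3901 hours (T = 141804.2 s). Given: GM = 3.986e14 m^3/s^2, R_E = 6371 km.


T = 141804.2 s
r = (mu*T^2/(4*pi^2))^(1/3) = (3.986e14 * 141804.2^2 / (4*pi^2))^(1/3)
r = 5.8774e+07 m = 58774.0000 km
alt = r - R_E = 58774.0000 - 6371 = 52403.0000 km

52403.0000 km


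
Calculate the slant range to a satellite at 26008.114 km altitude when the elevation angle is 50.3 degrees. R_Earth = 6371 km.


h = 26008.114 km, el = 50.3 deg
d = -R_E*sin(el) + sqrt((R_E*sin(el))^2 + 2*R_E*h + h^2)
d = -6371.0000*sin(0.8779006) + sqrt((6371.0000*0.7693996)^2 + 2*6371.0000*26008.114 + 26008.114^2)
d = 27220.5069 km

27220.5069 km


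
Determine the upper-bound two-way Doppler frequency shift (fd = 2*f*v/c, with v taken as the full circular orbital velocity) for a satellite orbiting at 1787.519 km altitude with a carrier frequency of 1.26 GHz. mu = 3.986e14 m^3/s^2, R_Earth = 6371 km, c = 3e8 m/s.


r = 8.158519e+06 m
v = sqrt(mu/r) = 6989.7716 m/s (worst-case radial velocity)
f = 1.26 GHz = 1.26e+09 Hz
fd = 2*f*v/c = 2*1.26e+09*6989.7716/3.0e+08
fd = 58714.0811 Hz

58714.0811 Hz


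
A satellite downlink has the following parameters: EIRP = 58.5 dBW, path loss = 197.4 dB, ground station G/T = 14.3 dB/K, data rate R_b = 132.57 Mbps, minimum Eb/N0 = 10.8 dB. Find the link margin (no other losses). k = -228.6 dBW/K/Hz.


C/N0 = EIRP - FSPL + G/T - k = 58.5 - 197.4 + 14.3 - (-228.6)
C/N0 = 104.0000 dB-Hz
R_b = 132.57 Mbps = 1.3257e+08 bps -> 10*log10(R_b) = 81.2245 dB-Hz
Eb/N0 = C/N0 - 10*log10(R_b) = 104.0000 - 81.2245 = 22.7755 dB
Margin = Eb/N0 - Eb/N0_req = 22.7755 - 10.8 = 11.9755 dB (link closes)

11.9755 dB


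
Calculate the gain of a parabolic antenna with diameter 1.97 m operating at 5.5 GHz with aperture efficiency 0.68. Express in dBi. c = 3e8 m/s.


lambda = c/f = 3e8 / 5.5e+09 = 0.05454545 m
G = eta*(pi*D/lambda)^2 = 0.68*(pi*1.97/0.05454545)^2
G = 8754.3515 (linear)
G = 10*log10(8754.3515) = 39.4222 dBi

39.4222 dBi


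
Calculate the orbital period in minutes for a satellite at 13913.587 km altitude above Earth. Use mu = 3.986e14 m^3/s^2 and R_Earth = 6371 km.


r = 20284.5870 km = 2.0284587e+07 m
T = 2*pi*sqrt(r^3/mu) = 2*pi*sqrt(8.3463868e+21 / 3.986e14)
T = 28751.4979 s = 479.1916 min

479.1916 minutes


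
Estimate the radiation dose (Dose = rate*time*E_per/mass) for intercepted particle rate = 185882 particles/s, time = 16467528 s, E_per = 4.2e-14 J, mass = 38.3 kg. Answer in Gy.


Total energy deposited = rate * time * E_per
  = 185882 * 16467528 * 4.2e-14 = 0.1285627 J
Dose = E_total / mass = 0.1285627 / 38.3
Dose = 0.003356729 Gy

0.0034 Gy


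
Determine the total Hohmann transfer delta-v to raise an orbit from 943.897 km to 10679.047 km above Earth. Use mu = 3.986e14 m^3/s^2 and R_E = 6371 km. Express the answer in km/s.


r1 = 7314.8970 km = 7.314897e+06 m
r2 = 17050.0470 km = 1.7050047e+07 m
dv1 = sqrt(mu/r1)*(sqrt(2*r2/(r1+r2)) - 1) = 1351.0843 m/s
dv2 = sqrt(mu/r2)*(1 - sqrt(2*r1/(r1+r2))) = 1088.4619 m/s
total dv = |dv1| + |dv2| = 1351.0843 + 1088.4619 = 2439.5462 m/s = 2.4395 km/s

2.4395 km/s


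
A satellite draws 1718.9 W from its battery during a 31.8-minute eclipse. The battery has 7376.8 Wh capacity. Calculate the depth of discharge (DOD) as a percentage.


E_used = P * t / 60 = 1718.9 * 31.8 / 60 = 911.0170 Wh
DOD = E_used / E_total * 100 = 911.0170 / 7376.8 * 100
DOD = 12.3498 %

12.3498 %


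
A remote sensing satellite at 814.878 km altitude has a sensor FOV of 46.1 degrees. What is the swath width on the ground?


FOV = 46.1 deg = 0.8045968 rad
swath = 2 * alt * tan(FOV/2) = 2 * 814.878 * tan(0.4022984)
swath = 2 * 814.878 * 0.4255051
swath = 693.4695 km

693.4695 km


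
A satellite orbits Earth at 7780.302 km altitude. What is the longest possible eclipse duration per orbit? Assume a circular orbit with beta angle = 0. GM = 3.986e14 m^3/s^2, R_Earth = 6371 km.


r = 14151.3020 km
T = 279.2252 min
Eclipse fraction = arcsin(R_E/r)/pi = arcsin(6371.0000/14151.3020)/pi
= arcsin(0.4502059)/pi = 0.1486494
Eclipse duration = 0.1486494 * 279.2252 = 41.5067 min

41.5067 minutes


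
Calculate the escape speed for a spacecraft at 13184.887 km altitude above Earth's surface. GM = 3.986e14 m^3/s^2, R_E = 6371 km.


r = 6371.0 + 13184.887 = 19555.8870 km = 1.9555887e+07 m
v_esc = sqrt(2*mu/r) = sqrt(2*3.986e14 / 1.9555887e+07)
v_esc = 6384.7645 m/s = 6.3848 km/s

6.3848 km/s


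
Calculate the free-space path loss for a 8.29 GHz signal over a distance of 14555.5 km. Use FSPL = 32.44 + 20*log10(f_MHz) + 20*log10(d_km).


f = 8.29 GHz = 8290.0000 MHz
d = 14555.5 km
FSPL = 32.44 + 20*log10(8290.0000) + 20*log10(14555.5)
FSPL = 32.44 + 78.3711 + 83.2605
FSPL = 194.0716 dB

194.0716 dB


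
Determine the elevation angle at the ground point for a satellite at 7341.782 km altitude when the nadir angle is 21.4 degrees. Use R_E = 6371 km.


r = R_E + alt = 13712.7820 km
Law of sines in the satellite / Earth-center / ground-point triangle:
  sin(nadir)/R_E = sin(90 + el)/r  =>  cos(el) = (r/R_E)*sin(nadir)
cos(el) = (13712.7820 / 6371.0000) * sin(21.4 deg) = 0.7853517
el = arccos(0.7853517) = 38.2468 deg
(Earth-central angle = 90 - nadir - el = 30.3532 deg)

38.2468 degrees


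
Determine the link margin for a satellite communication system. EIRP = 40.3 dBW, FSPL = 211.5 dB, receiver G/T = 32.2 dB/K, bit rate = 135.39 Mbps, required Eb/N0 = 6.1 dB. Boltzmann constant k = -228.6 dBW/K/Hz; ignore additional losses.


C/N0 = EIRP - FSPL + G/T - k = 40.3 - 211.5 + 32.2 - (-228.6)
C/N0 = 89.6000 dB-Hz
R_b = 135.39 Mbps = 1.3539e+08 bps -> 10*log10(R_b) = 81.3159 dB-Hz
Eb/N0 = C/N0 - 10*log10(R_b) = 89.6000 - 81.3159 = 8.2841 dB
Margin = Eb/N0 - Eb/N0_req = 8.2841 - 6.1 = 2.1841 dB (link closes)

2.1841 dB


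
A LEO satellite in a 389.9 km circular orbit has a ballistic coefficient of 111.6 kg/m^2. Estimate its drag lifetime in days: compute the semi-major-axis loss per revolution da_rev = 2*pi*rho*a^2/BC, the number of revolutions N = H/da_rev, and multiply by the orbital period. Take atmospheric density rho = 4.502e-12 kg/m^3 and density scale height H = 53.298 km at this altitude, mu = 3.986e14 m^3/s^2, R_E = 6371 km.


a = R_E + alt = 6760.9000 km = 6.7609e+06 m
da_rev = 2*pi*rho*a^2/BC = 2*pi*4.502e-12*(6.7609e+06)^2/111.6 = 11.585911 m per revolution
N = H/da_rev = 53298.0000 m / 11.585911 m = 4600.2425 revolutions
P = 2*pi*sqrt(a^3/mu) = 5532.4563 s
lifetime = N*P = 4600.2425 * 5532.4563 = 2.545064e+07 s = 294.5676 days

294.5676 days


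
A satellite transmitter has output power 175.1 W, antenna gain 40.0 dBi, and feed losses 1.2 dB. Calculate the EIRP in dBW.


Pt = 175.1 W = 22.4329 dBW
EIRP = Pt_dBW + Gt - losses = 22.4329 + 40.0 - 1.2 = 61.2329 dBW

61.2329 dBW


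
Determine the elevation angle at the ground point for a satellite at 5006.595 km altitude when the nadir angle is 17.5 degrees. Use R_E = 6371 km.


r = R_E + alt = 11377.5950 km
Law of sines in the satellite / Earth-center / ground-point triangle:
  sin(nadir)/R_E = sin(90 + el)/r  =>  cos(el) = (r/R_E)*sin(nadir)
cos(el) = (11377.5950 / 6371.0000) * sin(17.5 deg) = 0.5370128
el = arccos(0.5370128) = 57.5195 deg
(Earth-central angle = 90 - nadir - el = 14.9805 deg)

57.5195 degrees


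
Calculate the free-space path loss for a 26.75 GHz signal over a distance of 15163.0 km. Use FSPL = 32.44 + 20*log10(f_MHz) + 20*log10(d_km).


f = 26.75 GHz = 26750.0000 MHz
d = 15163.0 km
FSPL = 32.44 + 20*log10(26750.0000) + 20*log10(15163.0)
FSPL = 32.44 + 88.5465 + 83.6157
FSPL = 204.6022 dB

204.6022 dB


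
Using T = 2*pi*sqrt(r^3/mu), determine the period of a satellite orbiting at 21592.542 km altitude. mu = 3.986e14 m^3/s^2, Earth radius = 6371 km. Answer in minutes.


r = 27963.5420 km = 2.7963542e+07 m
T = 2*pi*sqrt(r^3/mu) = 2*pi*sqrt(2.1866362e+22 / 3.986e14)
T = 46537.1188 s = 775.6186 min

775.6186 minutes


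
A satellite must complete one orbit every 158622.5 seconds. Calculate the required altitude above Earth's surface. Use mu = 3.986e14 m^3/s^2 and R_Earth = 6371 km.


T = 158622.5 s
r = (mu*T^2/(4*pi^2))^(1/3) = (3.986e14 * 158622.5^2 / (4*pi^2))^(1/3)
r = 6.3333824e+07 m = 63333.8243 km
alt = r - R_E = 63333.8243 - 6371 = 56962.8243 km

56962.8243 km


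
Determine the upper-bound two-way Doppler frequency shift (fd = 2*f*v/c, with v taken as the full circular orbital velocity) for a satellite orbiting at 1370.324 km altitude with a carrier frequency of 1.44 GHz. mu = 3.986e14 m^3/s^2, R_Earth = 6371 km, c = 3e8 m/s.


r = 7.741324e+06 m
v = sqrt(mu/r) = 7175.6463 m/s (worst-case radial velocity)
f = 1.44 GHz = 1.44e+09 Hz
fd = 2*f*v/c = 2*1.44e+09*7175.6463/3.0e+08
fd = 68886.2047 Hz

68886.2047 Hz


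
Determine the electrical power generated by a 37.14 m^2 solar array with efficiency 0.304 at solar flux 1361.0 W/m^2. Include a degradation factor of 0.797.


P = area * eta * S * degradation
P = 37.14 * 0.304 * 1361.0 * 0.797
P = 12247.0624 W

12247.0624 W


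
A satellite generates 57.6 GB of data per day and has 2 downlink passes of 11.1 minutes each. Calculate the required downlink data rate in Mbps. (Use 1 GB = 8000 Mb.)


total contact time = 2 * 11.1 * 60 = 1332.0000 s
data = 57.6 GB = 460800.0000 Mb
rate = 460800.0000 / 1332.0000 = 345.9459 Mbps

345.9459 Mbps


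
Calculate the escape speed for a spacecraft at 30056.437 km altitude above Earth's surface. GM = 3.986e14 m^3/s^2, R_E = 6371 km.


r = 6371.0 + 30056.437 = 36427.4370 km = 3.6427437e+07 m
v_esc = sqrt(2*mu/r) = sqrt(2*3.986e14 / 3.6427437e+07)
v_esc = 4678.0982 m/s = 4.6781 km/s

4.6781 km/s


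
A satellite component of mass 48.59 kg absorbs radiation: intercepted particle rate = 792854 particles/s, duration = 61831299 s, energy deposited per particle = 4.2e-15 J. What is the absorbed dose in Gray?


Total energy deposited = rate * time * E_per
  = 792854 * 61831299 * 4.2e-15 = 0.2058974 J
Dose = E_total / mass = 0.2058974 / 48.59
Dose = 0.004237444 Gy

0.0042 Gy


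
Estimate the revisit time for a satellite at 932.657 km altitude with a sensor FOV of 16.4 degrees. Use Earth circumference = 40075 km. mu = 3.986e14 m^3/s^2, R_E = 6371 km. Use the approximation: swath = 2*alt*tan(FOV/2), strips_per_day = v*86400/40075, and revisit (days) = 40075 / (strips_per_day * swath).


swath = 2*932.657*tan(0.143117) = 268.7959 km
v = sqrt(mu/r) = 7387.5165 m/s = 7.3875 km/s
strips/day = v*86400/40075 = 7.3875*86400/40075 = 15.9272
coverage/day = strips * swath = 15.9272 * 268.7959 = 4281.1578 km
revisit = 40075 / 4281.1578 = 9.3608 days

9.3608 days


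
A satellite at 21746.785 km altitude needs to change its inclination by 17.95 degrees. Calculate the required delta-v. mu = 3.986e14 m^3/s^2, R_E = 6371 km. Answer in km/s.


r = 28117.7850 km = 2.8117785e+07 m
V = sqrt(mu/r) = 3765.1137 m/s
di = 17.95 deg = 0.3132866 rad
dV = 2*V*sin(di/2) = 2*3765.1137*sin(0.1566433)
dV = 1174.7417 m/s = 1.1747 km/s

1.1747 km/s


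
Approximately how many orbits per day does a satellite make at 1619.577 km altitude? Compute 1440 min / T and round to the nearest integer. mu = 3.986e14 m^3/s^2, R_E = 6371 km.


r = 7.990577e+06 m
T = 2*pi*sqrt(r^3/mu) = 7108.5076 s = 118.4751 min
revs/day = 1440 / 118.4751 = 12.1544
Rounded: 12 revolutions per day

12 revolutions per day


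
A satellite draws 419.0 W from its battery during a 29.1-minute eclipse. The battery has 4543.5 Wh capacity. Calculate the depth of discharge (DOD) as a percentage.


E_used = P * t / 60 = 419.0 * 29.1 / 60 = 203.2150 Wh
DOD = E_used / E_total * 100 = 203.2150 / 4543.5 * 100
DOD = 4.4727 %

4.4727 %


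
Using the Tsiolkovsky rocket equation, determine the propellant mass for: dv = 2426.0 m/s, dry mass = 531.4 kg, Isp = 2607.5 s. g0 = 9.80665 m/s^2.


ve = Isp * g0 = 2607.5 * 9.80665 = 25570.839875 m/s
mass ratio = exp(dv/ve) = exp(2426.0/25570.839875) = 1.09951997
m_prop = m_dry * (mr - 1) = 531.4 * (1.09951997 - 1)
m_prop = 52.8849 kg

52.8849 kg


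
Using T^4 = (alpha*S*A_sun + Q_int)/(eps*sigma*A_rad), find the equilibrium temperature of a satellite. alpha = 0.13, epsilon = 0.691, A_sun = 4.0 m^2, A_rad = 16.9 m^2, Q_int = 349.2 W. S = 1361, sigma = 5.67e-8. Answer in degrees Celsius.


Numerator = alpha*S*A_sun + Q_int = 0.13*1361*4.0 + 349.2 = 1056.9200 W
Denominator = eps*sigma*A_rad = 0.691*5.67e-8*16.9 = 6.6213693e-07 W/K^4
T^4 = 1.5962257e+09 K^4
T = 199.8819 K = -73.2681 C

-73.2681 degrees Celsius


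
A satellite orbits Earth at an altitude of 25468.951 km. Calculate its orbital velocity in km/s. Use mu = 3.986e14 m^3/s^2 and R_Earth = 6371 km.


r = R_E + alt = 6371.0 + 25468.951 = 31839.9510 km = 3.1839951e+07 m
v = sqrt(mu/r) = sqrt(3.986e14 / 3.1839951e+07) = 3538.2006 m/s = 3.5382 km/s

3.5382 km/s


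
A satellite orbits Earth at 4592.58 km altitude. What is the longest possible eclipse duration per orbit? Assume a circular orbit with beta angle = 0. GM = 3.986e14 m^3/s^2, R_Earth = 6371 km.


r = 10963.5800 km
T = 190.4095 min
Eclipse fraction = arcsin(R_E/r)/pi = arcsin(6371.0000/10963.5800)/pi
= arcsin(0.5811058)/pi = 0.1973798
Eclipse duration = 0.1973798 * 190.4095 = 37.5830 min

37.5830 minutes


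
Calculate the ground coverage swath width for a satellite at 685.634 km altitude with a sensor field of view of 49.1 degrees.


FOV = 49.1 deg = 0.8569567 rad
swath = 2 * alt * tan(FOV/2) = 2 * 685.634 * tan(0.4284783)
swath = 2 * 685.634 * 0.4567806
swath = 626.3686 km

626.3686 km


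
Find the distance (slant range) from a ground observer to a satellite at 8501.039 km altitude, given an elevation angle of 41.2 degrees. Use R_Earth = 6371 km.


h = 8501.039 km, el = 41.2 deg
d = -R_E*sin(el) + sqrt((R_E*sin(el))^2 + 2*R_E*h + h^2)
d = -6371.0000*sin(0.7190757) + sqrt((6371.0000*0.6586895)^2 + 2*6371.0000*8501.039 + 8501.039^2)
d = 9881.7920 km

9881.7920 km


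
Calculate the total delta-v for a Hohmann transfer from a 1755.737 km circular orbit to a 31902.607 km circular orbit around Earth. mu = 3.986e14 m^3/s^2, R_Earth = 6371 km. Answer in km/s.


r1 = 8126.7370 km = 8.126737e+06 m
r2 = 38273.6070 km = 3.8273607e+07 m
dv1 = sqrt(mu/r1)*(sqrt(2*r2/(r1+r2)) - 1) = 1991.8530 m/s
dv2 = sqrt(mu/r2)*(1 - sqrt(2*r1/(r1+r2))) = 1317.1569 m/s
total dv = |dv1| + |dv2| = 1991.8530 + 1317.1569 = 3309.0099 m/s = 3.3090 km/s

3.3090 km/s


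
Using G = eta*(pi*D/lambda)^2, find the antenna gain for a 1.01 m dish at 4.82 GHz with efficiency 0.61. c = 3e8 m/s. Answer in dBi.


lambda = c/f = 3e8 / 4.82e+09 = 0.06224066 m
G = eta*(pi*D/lambda)^2 = 0.61*(pi*1.01/0.06224066)^2
G = 1585.3454 (linear)
G = 10*log10(1585.3454) = 32.0012 dBi

32.0012 dBi


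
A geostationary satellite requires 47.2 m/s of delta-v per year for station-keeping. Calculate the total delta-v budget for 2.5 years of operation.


dV = rate * years = 47.2 * 2.5
dV = 118.0000 m/s

118.0000 m/s


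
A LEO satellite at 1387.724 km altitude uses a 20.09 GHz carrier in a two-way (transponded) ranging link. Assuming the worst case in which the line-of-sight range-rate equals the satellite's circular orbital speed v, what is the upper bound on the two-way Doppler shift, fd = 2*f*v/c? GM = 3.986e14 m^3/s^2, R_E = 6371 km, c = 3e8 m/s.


r = 7.758724e+06 m
v = sqrt(mu/r) = 7167.5956 m/s (worst-case radial velocity)
f = 20.09 GHz = 2.009e+10 Hz
fd = 2*f*v/c = 2*2.009e+10*7167.5956/3.0e+08
fd = 959979.9739 Hz

959979.9739 Hz


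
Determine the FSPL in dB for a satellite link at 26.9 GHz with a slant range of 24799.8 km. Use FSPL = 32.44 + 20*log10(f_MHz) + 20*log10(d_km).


f = 26.9 GHz = 26900.0000 MHz
d = 24799.8 km
FSPL = 32.44 + 20*log10(26900.0000) + 20*log10(24799.8)
FSPL = 32.44 + 88.5950 + 87.8890
FSPL = 208.9240 dB

208.9240 dB


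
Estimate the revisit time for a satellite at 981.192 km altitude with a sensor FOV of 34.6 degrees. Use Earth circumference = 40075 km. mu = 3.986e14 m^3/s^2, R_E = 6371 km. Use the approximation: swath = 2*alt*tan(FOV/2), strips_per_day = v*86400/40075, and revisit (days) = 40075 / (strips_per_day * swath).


swath = 2*981.192*tan(0.301942) = 611.2146 km
v = sqrt(mu/r) = 7363.0920 m/s = 7.3631 km/s
strips/day = v*86400/40075 = 7.3631*86400/40075 = 15.8745
coverage/day = strips * swath = 15.8745 * 611.2146 = 9702.7340 km
revisit = 40075 / 9702.7340 = 4.1303 days

4.1303 days


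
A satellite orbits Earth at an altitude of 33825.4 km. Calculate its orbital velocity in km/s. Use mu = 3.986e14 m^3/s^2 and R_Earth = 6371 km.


r = R_E + alt = 6371.0 + 33825.4 = 40196.4000 km = 4.01964e+07 m
v = sqrt(mu/r) = sqrt(3.986e14 / 4.01964e+07) = 3149.0175 m/s = 3.1490 km/s

3.1490 km/s


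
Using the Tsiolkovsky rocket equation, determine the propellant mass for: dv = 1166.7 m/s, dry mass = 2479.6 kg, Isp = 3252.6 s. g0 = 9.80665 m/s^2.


ve = Isp * g0 = 3252.6 * 9.80665 = 31897.109790 m/s
mass ratio = exp(dv/ve) = exp(1166.7/31897.109790) = 1.03725415
m_prop = m_dry * (mr - 1) = 2479.6 * (1.03725415 - 1)
m_prop = 92.3754 kg

92.3754 kg


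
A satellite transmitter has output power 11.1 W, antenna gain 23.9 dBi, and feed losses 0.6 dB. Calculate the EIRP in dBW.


Pt = 11.1 W = 10.4532 dBW
EIRP = Pt_dBW + Gt - losses = 10.4532 + 23.9 - 0.6 = 33.7532 dBW

33.7532 dBW


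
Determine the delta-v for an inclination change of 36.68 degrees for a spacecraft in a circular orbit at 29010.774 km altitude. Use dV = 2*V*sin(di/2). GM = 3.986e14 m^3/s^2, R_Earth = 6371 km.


r = 35381.7740 km = 3.5381774e+07 m
V = sqrt(mu/r) = 3356.4397 m/s
di = 36.68 deg = 0.6401868 rad
dV = 2*V*sin(di/2) = 2*3356.4397*sin(0.3200934)
dV = 2112.2424 m/s = 2.1122 km/s

2.1122 km/s


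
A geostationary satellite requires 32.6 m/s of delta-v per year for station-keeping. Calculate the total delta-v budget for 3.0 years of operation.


dV = rate * years = 32.6 * 3.0
dV = 97.8000 m/s

97.8000 m/s


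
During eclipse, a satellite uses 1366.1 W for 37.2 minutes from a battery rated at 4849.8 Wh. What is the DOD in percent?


E_used = P * t / 60 = 1366.1 * 37.2 / 60 = 846.9820 Wh
DOD = E_used / E_total * 100 = 846.9820 / 4849.8 * 100
DOD = 17.4643 %

17.4643 %


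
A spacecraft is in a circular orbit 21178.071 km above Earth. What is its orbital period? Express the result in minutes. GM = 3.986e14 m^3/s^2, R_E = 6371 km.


r = 27549.0710 km = 2.7549071e+07 m
T = 2*pi*sqrt(r^3/mu) = 2*pi*sqrt(2.0908404e+22 / 3.986e14)
T = 45506.3139 s = 758.4386 min

758.4386 minutes


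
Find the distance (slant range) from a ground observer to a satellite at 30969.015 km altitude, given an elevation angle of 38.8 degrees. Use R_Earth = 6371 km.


h = 30969.015 km, el = 38.8 deg
d = -R_E*sin(el) + sqrt((R_E*sin(el))^2 + 2*R_E*h + h^2)
d = -6371.0000*sin(0.6771877) + sqrt((6371.0000*0.6266038)^2 + 2*6371.0000*30969.015 + 30969.015^2)
d = 33016.3370 km

33016.3370 km


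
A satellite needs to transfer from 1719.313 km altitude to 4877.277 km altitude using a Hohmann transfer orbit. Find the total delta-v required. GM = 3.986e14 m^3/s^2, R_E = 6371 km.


r1 = 8090.3130 km = 8.090313e+06 m
r2 = 11248.2770 km = 1.1248277e+07 m
dv1 = sqrt(mu/r1)*(sqrt(2*r2/(r1+r2)) - 1) = 551.4487 m/s
dv2 = sqrt(mu/r2)*(1 - sqrt(2*r1/(r1+r2))) = 507.6965 m/s
total dv = |dv1| + |dv2| = 551.4487 + 507.6965 = 1059.1452 m/s = 1.0591 km/s

1.0591 km/s
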